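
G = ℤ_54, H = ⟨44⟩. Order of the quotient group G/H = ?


|⟨44⟩| = n / gcd(44, 54) = 54 / 2 = 27
H is normal (ℤ_54 is abelian).
|G/H| = |G| / |H| = 54 / 27 = 2

|G/H| = 2


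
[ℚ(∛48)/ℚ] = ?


∛48 has minimal polynomial x³ - 48 (irreducible over ℚ since 48 is not a perfect cube)

[ℚ(∛48)/ℚ] = 3


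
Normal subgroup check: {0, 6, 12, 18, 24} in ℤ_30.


H = {0, 6, 12, 18, 24} in ℤ_30
ℤ_30 is abelian; every subgroup of an abelian group is normal

Yes, normal subgroup


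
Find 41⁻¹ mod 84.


Use the extended Euclidean algorithm to write 1 = 41·s + 84·t; then s mod 84 is the inverse.
Euclidean algorithm:
  41 = 0·84 + 41
  84 = 2·41 + 2
  41 = 20·2 + 1
  2 = 2·1 + 0
gcd(41,84) = 1
Back-substitution gives: 41·(41) + 84·(-20) = 1
So 41⁻¹ ≡ 41 ≡ 41 (mod 84)
Check: 41 × 41 = 1681 ≡ 1 (mod 84) ✓

41⁻¹ ≡ 41 (mod 84)


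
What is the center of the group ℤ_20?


Z(G) = {g ∈ G | gx = xg for all x ∈ G}
ℤ_20 is abelian, so Z(G) = G

Z(ℤ_20) = ℤ_20


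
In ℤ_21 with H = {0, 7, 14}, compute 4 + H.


4 + H = {4 + h (mod 21) : h ∈ H}
4+0=4, 4+7=11, 4+14=18

4 + H = {4, 11, 18}


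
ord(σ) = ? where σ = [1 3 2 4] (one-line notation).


Cycle decomposition: (2 3)
Cycle lengths: 2
Order = lcm(2) = 2

ord(σ) = 2


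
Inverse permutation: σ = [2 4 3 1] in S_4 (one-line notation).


To find σ⁻¹, swap domain and range:
σ(1) = 2 → σ⁻¹(2) = 1
σ(2) = 4 → σ⁻¹(4) = 2
σ(3) = 3 → σ⁻¹(3) = 3
σ(4) = 1 → σ⁻¹(1) = 4

σ⁻¹ = [4 1 3 2]


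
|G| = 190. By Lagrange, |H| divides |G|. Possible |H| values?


Lagrange's theorem: |H| divides |G|
|G| = 190
Divisors of 190: 1, 2, 5, 10, 19, 38, 95, 190

Possible subgroup orders: {1, 2, 5, 10, 19, 38, 95, 190}


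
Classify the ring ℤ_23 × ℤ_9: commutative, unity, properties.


Direct product ring; commutative with unity (1,1); but (1,0)·(0,1) = (0,0) gives zero divisors, so not an integral domain
Commutative: Yes
Integral domain: No
Has unity: Yes

ℤ_23 × ℤ_9: Commutative=Yes, Unity=Yes


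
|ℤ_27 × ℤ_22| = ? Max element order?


|ℤ_27 × ℤ_22| = 27 × 22 = 594
Max element order = lcm(27,22) = 594
Cyclic? Yes (gcd=1)

|ℤ_27×ℤ_22| = 594, max element order = 594


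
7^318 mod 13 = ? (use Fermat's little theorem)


Fermat's little theorem: if p is prime and gcd(a,p)=1, then a^(p-1) ≡ 1 (mod p)
p = 13 is prime, gcd(7,13) = 1
Reduce exponent: 318 mod 12 = 6
So 7^318 ≡ 7^6 (mod 13)
7^6 mod 13 = 12

7^318 ≡ 12 (mod 13)


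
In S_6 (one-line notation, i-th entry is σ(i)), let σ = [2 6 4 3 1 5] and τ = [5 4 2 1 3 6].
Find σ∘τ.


σ∘τ: apply τ first, then σ
1 →τ 5 →σ 1
2 →τ 4 →σ 3
3 →τ 2 →σ 6
4 →τ 1 →σ 2
5 →τ 3 →σ 4
6 →τ 6 →σ 5

σ∘τ = [1 3 6 2 4 5]


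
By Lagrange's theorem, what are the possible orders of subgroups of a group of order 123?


Lagrange's theorem: |H| divides |G|
|G| = 123
Divisors of 123: 1, 3, 41, 123

Possible subgroup orders: {1, 3, 41, 123}


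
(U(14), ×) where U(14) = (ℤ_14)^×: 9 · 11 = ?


Operation: multiplication mod 14
9 · 11 = (a × b) mod 14 with a = 9, b = 11

9 · 11 = 1


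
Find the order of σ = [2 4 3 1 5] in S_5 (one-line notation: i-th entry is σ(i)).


Cycle decomposition: (1 2 4)
Cycle lengths: 3
Order = lcm(3) = 3

ord(σ) = 3


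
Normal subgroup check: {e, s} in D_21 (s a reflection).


H = {e, s} in D_21 (s a reflection)
r·s·r⁻¹ = sr⁻² ≠ s for n ≥ 3, so {e, s} is not closed under conjugation

No, not a normal subgroup


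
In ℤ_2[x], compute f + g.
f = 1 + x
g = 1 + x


Add coefficients mod 2:
x^0: 1 + 1 = 0 (mod 2)
x^1: 1 + 1 = 0 (mod 2)
Result: 0

f + g = 0


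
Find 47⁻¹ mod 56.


Use the extended Euclidean algorithm to write 1 = 47·s + 56·t; then s mod 56 is the inverse.
Euclidean algorithm:
  47 = 0·56 + 47
  56 = 1·47 + 9
  47 = 5·9 + 2
  9 = 4·2 + 1
  2 = 2·1 + 0
gcd(47,56) = 1
Back-substitution gives: 47·(-25) + 56·(21) = 1
So 47⁻¹ ≡ -25 ≡ 31 (mod 56)
Check: 47 × 31 = 1457 ≡ 1 (mod 56) ✓

47⁻¹ ≡ 31 (mod 56)


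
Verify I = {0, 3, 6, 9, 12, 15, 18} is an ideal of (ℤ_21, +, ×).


Check ideal conditions for I = {0, 3, 6, 9, 12, 15, 18} in ℤ_21:
(1) I is an additive subgroup? Yes
(2) For r ∈ ℤ_21 and a ∈ I: r·a ∈ I? Yes

Yes, I is an ideal of ℤ_21


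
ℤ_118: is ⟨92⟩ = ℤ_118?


g generates ℤ_n iff gcd(g, n) = 1
gcd(92, 118) = 2
Since gcd = 2 ≠ 1, ⟨92⟩ has order 59 < 118, so 92 is not a generator.

No, 92 does not generate ℤ_118


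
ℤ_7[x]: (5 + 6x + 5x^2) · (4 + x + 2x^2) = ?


Expand and collect like terms; reduce coefficients mod 7:
x^0: 5·4 = 20 ≡ 6 (mod 7)
x^1: 5·1 + 6·4 = 29 ≡ 1 (mod 7)
x^2: 5·2 + 6·1 + 5·4 = 36 ≡ 1 (mod 7)
x^3: 6·2 + 5·1 = 17 ≡ 3 (mod 7)
x^4: 5·2 = 10 ≡ 3 (mod 7)
Result: 6 + x + x^2 + 3x^3 + 3x^4

f · g = 6 + x + x^2 + 3x^3 + 3x^4


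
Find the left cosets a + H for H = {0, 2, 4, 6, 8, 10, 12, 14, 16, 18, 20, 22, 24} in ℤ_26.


H = {0, 2, 4, 6, 8, 10, 12, 14, 16, 18, 20, 22, 24}, |H| = 13
Number of cosets = |G|/|H| = 26/13 = 2
0 + H = {0, 2, 4, 6, 8, 10, 12, 14, 16, 18, 20, 22, 24}
1 + H = {1, 3, 5, 7, 9, 11, 13, 15, 17, 19, 21, 23, 25}

Cosets: 0+H={0,2,4,6,8,10,12,14,16,18,20,22,24}; 1+H={1,3,5,7,9,11,13,15,17,19,21,23,25}


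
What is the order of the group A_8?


|A_n| = n!/2 (even permutations)
|A_8| = 8!/2 = 40320/2 = 20160

|A_8| = 20160


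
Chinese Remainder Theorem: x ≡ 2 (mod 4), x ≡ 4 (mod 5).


m₁ = 4, m₂ = 5, gcd = 1, so CRT applies. M = m₁·m₂ = 20
Let M₁ = M/m₁ = 5, M₂ = M/m₂ = 4
Find y₁ ≡ M₁⁻¹ (mod m₁): 5⁻¹ ≡ 1 (mod 4)
Find y₂ ≡ M₂⁻¹ (mod m₂): 4⁻¹ ≡ 4 (mod 5)
x = a₁·M₁·y₁ + a₂·M₂·y₂ = 2·5·1 + 4·4·4 = 74
Reduce mod 20: x ≡ 14
Check: 14 mod 4 = 2 ✓, 14 mod 5 = 4 ✓

x ≡ 14 (mod 20)


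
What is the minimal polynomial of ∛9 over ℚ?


∛9 satisfies x³ - 9 = 0, irreducible over ℚ (no rational root; 9 is not a perfect cube)

Minimal polynomial: x³ - 9


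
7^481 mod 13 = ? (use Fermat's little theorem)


Fermat's little theorem: if p is prime and gcd(a,p)=1, then a^(p-1) ≡ 1 (mod p)
p = 13 is prime, gcd(7,13) = 1
Reduce exponent: 481 mod 12 = 1
So 7^481 ≡ 7^1 (mod 13)
7^1 mod 13 = 7

7^481 ≡ 7 (mod 13)


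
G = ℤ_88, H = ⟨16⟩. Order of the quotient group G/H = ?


|⟨16⟩| = n / gcd(16, 88) = 88 / 8 = 11
H is normal (ℤ_88 is abelian).
|G/H| = |G| / |H| = 88 / 11 = 8

|G/H| = 8


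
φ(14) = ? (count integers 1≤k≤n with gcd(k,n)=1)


φ(n) = count of k ∈ {1,...,n} with gcd(k,n)=1
Coprimes to 14: {1, 3, 5, 9, 11, 13}
Count: 6

φ(14) = 6


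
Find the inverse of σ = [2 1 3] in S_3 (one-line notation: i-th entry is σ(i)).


To find σ⁻¹, swap domain and range:
σ(1) = 2 → σ⁻¹(2) = 1
σ(2) = 1 → σ⁻¹(1) = 2
σ(3) = 3 → σ⁻¹(3) = 3

σ⁻¹ = [2 1 3]


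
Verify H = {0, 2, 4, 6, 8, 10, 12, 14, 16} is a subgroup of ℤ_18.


Subgroup test for H = {0, 2, 4, 6, 8, 10, 12, 14, 16} in (ℤ_18, +):
(1) 0 ∈ H? Yes
(2) Closure: for all a,b ∈ H, (a+b) mod 18 ∈ H? Yes
(3) Inverses: for all a ∈ H, -a mod 18 ∈ H? Yes

Yes, H is a subgroup of ℤ_18


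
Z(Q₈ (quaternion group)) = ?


Z(G) = {g ∈ G | gx = xg for all x ∈ G}
In Q₈ = {±1, ±i, ±j, ±k}, only ±1 commute with every element

Z(Q₈ (quaternion group)) = {1, -1}


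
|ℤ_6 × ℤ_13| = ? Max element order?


|ℤ_6 × ℤ_13| = 6 × 13 = 78
Max element order = lcm(6,13) = 78
Cyclic? Yes (gcd=1)

|ℤ_6×ℤ_13| = 78, max element order = 78


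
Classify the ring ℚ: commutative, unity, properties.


ℚ is a field: commutative, has unity, every nonzero element is a unit (hence an integral domain)
Commutative: Yes
Integral domain: Yes
Has unity: Yes

ℚ: Commutative=Yes, Unity=Yes


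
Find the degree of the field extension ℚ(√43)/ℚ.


√43 has minimal polynomial x² - 43 (irreducible over ℚ since 43 is squarefree)

[ℚ(√43)/ℚ] = 2


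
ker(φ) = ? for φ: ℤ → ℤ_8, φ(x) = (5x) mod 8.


Kernel = preimage of identity
ker(φ) = {x ∈ ℤ : 5x ≡ 0 (mod 8)}. gcd(5,8) = 1, so 5x ≡ 0 (mod 8) ⟺ x ≡ 0 (mod 8/1 = 8). Hence ker(φ) = 8ℤ

ker(φ) = 8ℤ


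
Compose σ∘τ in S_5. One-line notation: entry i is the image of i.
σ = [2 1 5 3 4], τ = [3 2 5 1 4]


σ∘τ: apply τ first, then σ
1 →τ 3 →σ 5
2 →τ 2 →σ 1
3 →τ 5 →σ 4
4 →τ 1 →σ 2
5 →τ 4 →σ 3

σ∘τ = [5 1 4 2 3]


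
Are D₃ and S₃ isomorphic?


Comparing D₃ and S₃:
Both are the unique non-abelian group of order 6

Yes, D₃ ≅ S₃


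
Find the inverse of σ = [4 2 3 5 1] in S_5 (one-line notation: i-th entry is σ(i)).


To find σ⁻¹, swap domain and range:
σ(1) = 4 → σ⁻¹(4) = 1
σ(2) = 2 → σ⁻¹(2) = 2
σ(3) = 3 → σ⁻¹(3) = 3
σ(4) = 5 → σ⁻¹(5) = 4
σ(5) = 1 → σ⁻¹(1) = 5

σ⁻¹ = [5 2 3 1 4]


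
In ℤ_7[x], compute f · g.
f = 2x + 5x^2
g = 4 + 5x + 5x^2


Expand and collect like terms; reduce coefficients mod 7:
x^0: 0·4 = 0 ≡ 0 (mod 7)
x^1: 0·5 + 2·4 = 8 ≡ 1 (mod 7)
x^2: 0·5 + 2·5 + 5·4 = 30 ≡ 2 (mod 7)
x^3: 2·5 + 5·5 = 35 ≡ 0 (mod 7)
x^4: 5·5 = 25 ≡ 4 (mod 7)
Result: x + 2x^2 + 4x^4

f · g = x + 2x^2 + 4x^4


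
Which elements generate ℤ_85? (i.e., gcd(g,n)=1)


g generates ℤ_n iff gcd(g,n) = 1
Prime factors of 85: 5, 17
Generators are g ∈ {1,...,84} not divisible by any of these primes.
Generators: {1, 2, 3, 4, 6, 7, 8, 9, 11, 12, 13, 14, 16, 18, 19, 21, 22, 23, 24, 26, 27, 28, 29, 31, 32, 33, 36, 37, 38, 39, 41, 42, 43, 44, 46, 47, 48, 49, 52, 53, 54, 56, 57, 58, 59, 61, 62, 63, 64, 66, 67, 69, 71, 72, 73, 74, 76, 77, 78, 79, 81, 82, 83, 84}
Number of generators = φ(85) = 64

Generators of ℤ_85 = {1, 2, 3, 4, 6, 7, 8, 9, 11, 12, 13, 14, 16, 18, 19, 21, 22, 23, 24, 26, 27, 28, 29, 31, 32, 33, 36, 37, 38, 39, 41, 42, 43, 44, 46, 47, 48, 49, 52, 53, 54, 56, 57, 58, 59, 61, 62, 63, 64, 66, 67, 69, 71, 72, 73, 74, 76, 77, 78, 79, 81, 82, 83, 84}


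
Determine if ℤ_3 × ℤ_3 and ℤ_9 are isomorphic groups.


Comparing ℤ_3 × ℤ_3 and ℤ_9:
gcd(3,3) = 3 ≠ 1. Max element order in ℤ_3×ℤ_3 is lcm(3,3) = 3 < 9, so it has no element of order 9

No, ℤ_3 × ℤ_3 ≇ ℤ_9


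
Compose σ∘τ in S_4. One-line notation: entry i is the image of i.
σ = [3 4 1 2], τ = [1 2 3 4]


σ∘τ: apply τ first, then σ
1 →τ 1 →σ 3
2 →τ 2 →σ 4
3 →τ 3 →σ 1
4 →τ 4 →σ 2

σ∘τ = [3 4 1 2]


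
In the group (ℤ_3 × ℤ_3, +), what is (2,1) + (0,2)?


Operation: componentwise addition mod (3, 3)
(2,1) + (0,2) = ((a₁+b₁) mod 3, (a₂+b₂) mod 3) with a = (2,1), b = (0,2)

(2,1) + (0,2) = (2,0)


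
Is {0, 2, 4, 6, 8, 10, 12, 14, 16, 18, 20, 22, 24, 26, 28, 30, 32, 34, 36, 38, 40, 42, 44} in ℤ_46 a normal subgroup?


H = {0, 2, 4, 6, 8, 10, 12, 14, 16, 18, 20, 22, 24, 26, 28, 30, 32, 34, 36, 38, 40, 42, 44} in ℤ_46
ℤ_46 is abelian; every subgroup of an abelian group is normal

Yes, normal subgroup


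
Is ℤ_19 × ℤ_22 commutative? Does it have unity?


Direct product ring; commutative with unity (1,1); but (1,0)·(0,1) = (0,0) gives zero divisors, so not an integral domain
Commutative: Yes
Integral domain: No
Has unity: Yes

ℤ_19 × ℤ_22: Commutative=Yes, Unity=Yes


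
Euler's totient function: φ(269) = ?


Factor n: 269 = 269
φ(n) = n · ∏(1 - 1/p) over distinct primes p | n
φ(269) = 269 · (1 - 1/269) = 268

φ(269) = 268


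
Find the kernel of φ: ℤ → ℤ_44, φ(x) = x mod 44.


Kernel = preimage of identity
ker(φ) = {x ∈ ℤ : x ≡ 0 (mod 44)} = 44ℤ = {0, ±44, ±88, ...}

ker(φ) = 44ℤ


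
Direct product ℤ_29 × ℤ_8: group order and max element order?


|ℤ_29 × ℤ_8| = 29 × 8 = 232
Max element order = lcm(29,8) = 232
Cyclic? Yes (gcd=1)

|ℤ_29×ℤ_8| = 232, max element order = 232


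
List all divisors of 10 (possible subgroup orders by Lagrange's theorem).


Lagrange's theorem: |H| divides |G|
|G| = 10
Divisors of 10: 1, 2, 5, 10

Possible subgroup orders: {1, 2, 5, 10}


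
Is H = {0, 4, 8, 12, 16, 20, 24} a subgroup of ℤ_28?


Subgroup test for H = {0, 4, 8, 12, 16, 20, 24} in (ℤ_28, +):
(1) 0 ∈ H? Yes
(2) Closure: for all a,b ∈ H, (a+b) mod 28 ∈ H? Yes
(3) Inverses: for all a ∈ H, -a mod 28 ∈ H? Yes

Yes, H is a subgroup of ℤ_28


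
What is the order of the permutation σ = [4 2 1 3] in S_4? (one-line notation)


Cycle decomposition: (1 4 3)
Cycle lengths: 3
Order = lcm(3) = 3

ord(σ) = 3


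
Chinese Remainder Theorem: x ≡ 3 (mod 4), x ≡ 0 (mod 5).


m₁ = 4, m₂ = 5, gcd = 1, so CRT applies. M = m₁·m₂ = 20
Let M₁ = M/m₁ = 5, M₂ = M/m₂ = 4
Find y₁ ≡ M₁⁻¹ (mod m₁): 5⁻¹ ≡ 1 (mod 4)
Find y₂ ≡ M₂⁻¹ (mod m₂): 4⁻¹ ≡ 4 (mod 5)
x = a₁·M₁·y₁ + a₂·M₂·y₂ = 3·5·1 + 0·4·4 = 15
Reduce mod 20: x ≡ 15
Check: 15 mod 4 = 3 ✓, 15 mod 5 = 0 ✓

x ≡ 15 (mod 20)


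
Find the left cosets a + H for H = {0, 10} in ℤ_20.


H = {0, 10}, |H| = 2
Number of cosets = |G|/|H| = 20/2 = 10
0 + H = {0, 10}
1 + H = {1, 11}
2 + H = {2, 12}
3 + H = {3, 13}
4 + H = {4, 14}
5 + H = {5, 15}
6 + H = {6, 16}
7 + H = {7, 17}
8 + H = {8, 18}
9 + H = {9, 19}

Cosets: 0+H={0,10}; 1+H={1,11}; 2+H={2,12}; 3+H={3,13}; 4+H={4,14}; 5+H={5,15}; 6+H={6,16}; 7+H={7,17}; 8+H={8,18}; 9+H={9,19}


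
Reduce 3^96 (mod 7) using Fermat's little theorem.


Fermat's little theorem: if p is prime and gcd(a,p)=1, then a^(p-1) ≡ 1 (mod p)
p = 7 is prime, gcd(3,7) = 1
Reduce exponent: 96 mod 6 = 0
So 3^96 ≡ 3^0 (mod 7)
3^0 = 1

3^96 ≡ 1 (mod 7)


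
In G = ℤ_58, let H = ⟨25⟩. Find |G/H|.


|⟨25⟩| = n / gcd(25, 58) = 58 / 1 = 58
H is normal (ℤ_58 is abelian).
|G/H| = |G| / |H| = 58 / 58 = 1

|G/H| = 1


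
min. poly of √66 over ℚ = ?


√66 satisfies x² - 66 = 0, irreducible over ℚ since 66 is squarefree

Minimal polynomial: x² - 66


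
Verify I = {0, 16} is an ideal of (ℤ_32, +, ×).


Check ideal conditions for I = {0, 16} in ℤ_32:
(1) I is an additive subgroup? Yes
(2) For r ∈ ℤ_32 and a ∈ I: r·a ∈ I? Yes

Yes, I is an ideal of ℤ_32


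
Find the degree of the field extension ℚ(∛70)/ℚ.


∛70 has minimal polynomial x³ - 70 (irreducible over ℚ since 70 is not a perfect cube)

[ℚ(∛70)/ℚ] = 3


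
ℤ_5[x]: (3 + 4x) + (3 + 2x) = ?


Add coefficients mod 5:
x^0: 3 + 3 = 1 (mod 5)
x^1: 4 + 2 = 1 (mod 5)
Result: 1 + x

f + g = 1 + x


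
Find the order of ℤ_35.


ℤ_n has n elements.

|ℤ_35| = 35


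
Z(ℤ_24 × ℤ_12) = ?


Z(G) = {g ∈ G | gx = xg for all x ∈ G}
Direct product of abelian groups is abelian, so Z(G) = G

Z(ℤ_24 × ℤ_12) = ℤ_24 × ℤ_12


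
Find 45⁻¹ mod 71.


Use the extended Euclidean algorithm to write 1 = 45·s + 71·t; then s mod 71 is the inverse.
Euclidean algorithm:
  45 = 0·71 + 45
  71 = 1·45 + 26
  45 = 1·26 + 19
  26 = 1·19 + 7
  19 = 2·7 + 5
  7 = 1·5 + 2
  5 = 2·2 + 1
  2 = 2·1 + 0
gcd(45,71) = 1
Back-substitution gives: 45·(30) + 71·(-19) = 1
So 45⁻¹ ≡ 30 ≡ 30 (mod 71)
Check: 45 × 30 = 1350 ≡ 1 (mod 71) ✓

45⁻¹ ≡ 30 (mod 71)


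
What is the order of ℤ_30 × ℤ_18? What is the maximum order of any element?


|ℤ_30 × ℤ_18| = 30 × 18 = 540
Max element order = lcm(30,18) = 90
Cyclic? No (gcd=6)

|ℤ_30×ℤ_18| = 540, max element order = 90


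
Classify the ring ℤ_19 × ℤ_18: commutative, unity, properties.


Direct product ring; commutative with unity (1,1); but (1,0)·(0,1) = (0,0) gives zero divisors, so not an integral domain
Commutative: Yes
Integral domain: No
Has unity: Yes

ℤ_19 × ℤ_18: Commutative=Yes, Unity=Yes


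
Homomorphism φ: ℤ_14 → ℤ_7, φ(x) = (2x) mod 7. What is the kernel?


Kernel = preimage of identity
ker(φ) = {x ∈ ℤ_14 : 2x ≡ 0 (mod 7)}. Since 7 | 14, φ is well-defined. The kernel is the cyclic subgroup ⟨7⟩ of ℤ_14 (order 2), i.e. {0, 7}

ker(φ) = {0, 7}


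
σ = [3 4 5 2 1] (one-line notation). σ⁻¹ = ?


To find σ⁻¹, swap domain and range:
σ(1) = 3 → σ⁻¹(3) = 1
σ(2) = 4 → σ⁻¹(4) = 2
σ(3) = 5 → σ⁻¹(5) = 3
σ(4) = 2 → σ⁻¹(2) = 4
σ(5) = 1 → σ⁻¹(1) = 5

σ⁻¹ = [5 4 1 2 3]


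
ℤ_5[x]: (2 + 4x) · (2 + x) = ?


Expand and collect like terms; reduce coefficients mod 5:
x^0: 2·2 = 4 ≡ 4 (mod 5)
x^1: 2·1 + 4·2 = 10 ≡ 0 (mod 5)
x^2: 4·1 = 4 ≡ 4 (mod 5)
Result: 4 + 4x^2

f · g = 4 + 4x^2


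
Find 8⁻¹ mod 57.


Use the extended Euclidean algorithm to write 1 = 8·s + 57·t; then s mod 57 is the inverse.
Euclidean algorithm:
  8 = 0·57 + 8
  57 = 7·8 + 1
  8 = 8·1 + 0
gcd(8,57) = 1
Back-substitution gives: 8·(-7) + 57·(1) = 1
So 8⁻¹ ≡ -7 ≡ 50 (mod 57)
Check: 8 × 50 = 400 ≡ 1 (mod 57) ✓

8⁻¹ ≡ 50 (mod 57)


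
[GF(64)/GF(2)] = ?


GF(64) = GF(2^6), so the extension degree is 6

[GF(64)/GF(2)] = 6


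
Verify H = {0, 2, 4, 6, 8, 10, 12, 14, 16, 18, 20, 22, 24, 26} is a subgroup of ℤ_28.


Subgroup test for H = {0, 2, 4, 6, 8, 10, 12, 14, 16, 18, 20, 22, 24, 26} in (ℤ_28, +):
(1) 0 ∈ H? Yes
(2) Closure: for all a,b ∈ H, (a+b) mod 28 ∈ H? Yes
(3) Inverses: for all a ∈ H, -a mod 28 ∈ H? Yes

Yes, H is a subgroup of ℤ_28


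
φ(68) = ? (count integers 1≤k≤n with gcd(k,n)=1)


Factor n: 68 = 2^2 × 17
φ(n) = n · ∏(1 - 1/p) over distinct primes p | n
φ(68) = 68 · (1 - 1/2) · (1 - 1/17) = 32

φ(68) = 32


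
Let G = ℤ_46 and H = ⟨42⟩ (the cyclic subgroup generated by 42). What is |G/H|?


|⟨42⟩| = n / gcd(42, 46) = 46 / 2 = 23
H is normal (ℤ_46 is abelian).
|G/H| = |G| / |H| = 46 / 23 = 2

|G/H| = 2


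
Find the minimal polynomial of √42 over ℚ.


√42 satisfies x² - 42 = 0, irreducible over ℚ since 42 is squarefree

Minimal polynomial: x² - 42


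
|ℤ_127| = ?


ℤ_n has n elements.

|ℤ_127| = 127


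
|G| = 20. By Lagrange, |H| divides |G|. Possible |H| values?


Lagrange's theorem: |H| divides |G|
|G| = 20
Divisors of 20: 1, 2, 4, 5, 10, 20

Possible subgroup orders: {1, 2, 4, 5, 10, 20}


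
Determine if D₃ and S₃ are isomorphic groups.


Comparing D₃ and S₃:
Both are the unique non-abelian group of order 6

Yes, D₃ ≅ S₃


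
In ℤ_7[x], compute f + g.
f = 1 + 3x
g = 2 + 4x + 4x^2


Add coefficients mod 7:
x^0: 1 + 2 = 3 (mod 7)
x^1: 3 + 4 = 0 (mod 7)
x^2: 0 + 4 = 4 (mod 7)
Result: 3 + 4x^2

f + g = 3 + 4x^2


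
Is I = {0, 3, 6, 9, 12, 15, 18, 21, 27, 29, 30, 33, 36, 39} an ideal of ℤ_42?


Check ideal conditions for I = {0, 3, 6, 9, 12, 15, 18, 21, 27, 29, 30, 33, 36, 39} in ℤ_42:
(1) I is an additive subgroup? No
(2) For r ∈ ℤ_42 and a ∈ I: r·a ∈ I? No  [counterexample: r=2, a=12, r·a mod 42 = 24 ∉ I]

No, I is not an ideal of ℤ_42


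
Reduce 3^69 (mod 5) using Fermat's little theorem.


Fermat's little theorem: if p is prime and gcd(a,p)=1, then a^(p-1) ≡ 1 (mod p)
p = 5 is prime, gcd(3,5) = 1
Reduce exponent: 69 mod 4 = 1
So 3^69 ≡ 3^1 (mod 5)
3^1 mod 5 = 3

3^69 ≡ 3 (mod 5)


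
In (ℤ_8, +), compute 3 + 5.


Operation: addition mod 8
3 + 5 = (a + b) mod 8 with a = 3, b = 5

3 + 5 = 0


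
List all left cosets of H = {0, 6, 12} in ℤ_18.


H = {0, 6, 12}, |H| = 3
Number of cosets = |G|/|H| = 18/3 = 6
0 + H = {0, 6, 12}
1 + H = {1, 7, 13}
2 + H = {2, 8, 14}
3 + H = {3, 9, 15}
4 + H = {4, 10, 16}
5 + H = {5, 11, 17}

Cosets: 0+H={0,6,12}; 1+H={1,7,13}; 2+H={2,8,14}; 3+H={3,9,15}; 4+H={4,10,16}; 5+H={5,11,17}


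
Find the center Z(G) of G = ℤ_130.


Z(G) = {g ∈ G | gx = xg for all x ∈ G}
ℤ_130 is abelian, so Z(G) = G

Z(ℤ_130) = ℤ_130


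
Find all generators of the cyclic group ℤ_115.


g generates ℤ_n iff gcd(g,n) = 1
Prime factors of 115: 5, 23
Generators are g ∈ {1,...,114} not divisible by any of these primes.
Generators: {1, 2, 3, 4, 6, 7, 8, 9, 11, 12, 13, 14, 16, 17, 18, 19, 21, 22, 24, 26, 27, 28, 29, 31, 32, 33, 34, 36, 37, 38, 39, 41, 42, 43, 44, 47, 48, 49, 51, 52, 53, 54, 56, 57, 58, 59, 61, 62, 63, 64, 66, 67, 68, 71, 72, 73, 74, 76, 77, 78, 79, 81, 82, 83, 84, 86, 87, 88, 89, 91, 93, 94, 96, 97, 98, 99, 101, 102, 103, 104, 106, 107, 108, 109, 111, 112, 113, 114}
Number of generators = φ(115) = 88

Generators of ℤ_115 = {1, 2, 3, 4, 6, 7, 8, 9, 11, 12, 13, 14, 16, 17, 18, 19, 21, 22, 24, 26, 27, 28, 29, 31, 32, 33, 34, 36, 37, 38, 39, 41, 42, 43, 44, 47, 48, 49, 51, 52, 53, 54, 56, 57, 58, 59, 61, 62, 63, 64, 66, 67, 68, 71, 72, 73, 74, 76, 77, 78, 79, 81, 82, 83, 84, 86, 87, 88, 89, 91, 93, 94, 96, 97, 98, 99, 101, 102, 103, 104, 106, 107, 108, 109, 111, 112, 113, 114}


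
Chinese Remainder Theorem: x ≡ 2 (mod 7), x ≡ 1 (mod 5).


m₁ = 7, m₂ = 5, gcd = 1, so CRT applies. M = m₁·m₂ = 35
Let M₁ = M/m₁ = 5, M₂ = M/m₂ = 7
Find y₁ ≡ M₁⁻¹ (mod m₁): 5⁻¹ ≡ 3 (mod 7)
Find y₂ ≡ M₂⁻¹ (mod m₂): 7⁻¹ ≡ 3 (mod 5)
x = a₁·M₁·y₁ + a₂·M₂·y₂ = 2·5·3 + 1·7·3 = 51
Reduce mod 35: x ≡ 16
Check: 16 mod 7 = 2 ✓, 16 mod 5 = 1 ✓

x ≡ 16 (mod 35)


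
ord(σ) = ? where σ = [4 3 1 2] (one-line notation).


Cycle decomposition: (1 4 2 3)
Cycle lengths: 4
Order = lcm(4) = 4

ord(σ) = 4


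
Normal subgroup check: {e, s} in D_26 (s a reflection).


H = {e, s} in D_26 (s a reflection)
r·s·r⁻¹ = sr⁻² ≠ s for n ≥ 3, so {e, s} is not closed under conjugation

No, not a normal subgroup


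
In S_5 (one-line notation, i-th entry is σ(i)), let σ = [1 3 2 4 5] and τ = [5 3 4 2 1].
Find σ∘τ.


σ∘τ: apply τ first, then σ
1 →τ 5 →σ 5
2 →τ 3 →σ 2
3 →τ 4 →σ 4
4 →τ 2 →σ 3
5 →τ 1 →σ 1

σ∘τ = [5 2 4 3 1]


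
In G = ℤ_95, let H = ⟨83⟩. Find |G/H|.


|⟨83⟩| = n / gcd(83, 95) = 95 / 1 = 95
H is normal (ℤ_95 is abelian).
|G/H| = |G| / |H| = 95 / 95 = 1

|G/H| = 1


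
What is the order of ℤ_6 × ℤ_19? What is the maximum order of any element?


|ℤ_6 × ℤ_19| = 6 × 19 = 114
Max element order = lcm(6,19) = 114
Cyclic? Yes (gcd=1)

|ℤ_6×ℤ_19| = 114, max element order = 114


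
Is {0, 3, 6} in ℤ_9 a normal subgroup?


H = {0, 3, 6} in ℤ_9
ℤ_9 is abelian; every subgroup of an abelian group is normal

Yes, normal subgroup


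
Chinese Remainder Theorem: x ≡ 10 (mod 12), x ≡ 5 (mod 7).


m₁ = 12, m₂ = 7, gcd = 1, so CRT applies. M = m₁·m₂ = 84
Let M₁ = M/m₁ = 7, M₂ = M/m₂ = 12
Find y₁ ≡ M₁⁻¹ (mod m₁): 7⁻¹ ≡ 7 (mod 12)
Find y₂ ≡ M₂⁻¹ (mod m₂): 12⁻¹ ≡ 3 (mod 7)
x = a₁·M₁·y₁ + a₂·M₂·y₂ = 10·7·7 + 5·12·3 = 670
Reduce mod 84: x ≡ 82
Check: 82 mod 12 = 10 ✓, 82 mod 7 = 5 ✓

x ≡ 82 (mod 84)


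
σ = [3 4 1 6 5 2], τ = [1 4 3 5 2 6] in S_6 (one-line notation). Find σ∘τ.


σ∘τ: apply τ first, then σ
1 →τ 1 →σ 3
2 →τ 4 →σ 6
3 →τ 3 →σ 1
4 →τ 5 →σ 5
5 →τ 2 →σ 4
6 →τ 6 →σ 2

σ∘τ = [3 6 1 5 4 2]


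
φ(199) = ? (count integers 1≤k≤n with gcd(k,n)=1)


Factor n: 199 = 199
φ(n) = n · ∏(1 - 1/p) over distinct primes p | n
φ(199) = 199 · (1 - 1/199) = 198

φ(199) = 198


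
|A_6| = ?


|A_n| = n!/2 (even permutations)
|A_6| = 6!/2 = 720/2 = 360

|A_6| = 360


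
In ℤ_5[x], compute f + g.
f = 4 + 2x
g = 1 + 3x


Add coefficients mod 5:
x^0: 4 + 1 = 0 (mod 5)
x^1: 2 + 3 = 0 (mod 5)
Result: 0

f + g = 0


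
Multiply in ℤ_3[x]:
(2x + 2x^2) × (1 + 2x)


Expand and collect like terms; reduce coefficients mod 3:
x^0: 0·1 = 0 ≡ 0 (mod 3)
x^1: 0·2 + 2·1 = 2 ≡ 2 (mod 3)
x^2: 2·2 + 2·1 = 6 ≡ 0 (mod 3)
x^3: 2·2 = 4 ≡ 1 (mod 3)
Result: 2x + x^3

f · g = 2x + x^3


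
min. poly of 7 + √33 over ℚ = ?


Let α = 7 + √33. Then α - 7 = √33, so (α - 7)² = 33, giving α² - 14α + 16 = 0. Degree 2 and α ∉ ℚ, so this is the minimal polynomial.

Minimal polynomial: x² - 14x + 16


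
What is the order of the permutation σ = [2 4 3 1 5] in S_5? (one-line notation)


Cycle decomposition: (1 2 4)
Cycle lengths: 3
Order = lcm(3) = 3

ord(σ) = 3


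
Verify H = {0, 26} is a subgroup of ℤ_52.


Subgroup test for H = {0, 26} in (ℤ_52, +):
(1) 0 ∈ H? Yes
(2) Closure: for all a,b ∈ H, (a+b) mod 52 ∈ H? Yes
(3) Inverses: for all a ∈ H, -a mod 52 ∈ H? Yes

Yes, H is a subgroup of ℤ_52


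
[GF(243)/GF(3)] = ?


GF(243) = GF(3^5), so the extension degree is 5

[GF(243)/GF(3)] = 5


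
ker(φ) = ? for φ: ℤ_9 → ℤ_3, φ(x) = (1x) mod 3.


Kernel = preimage of identity
ker(φ) = {x ∈ ℤ_9 : 1x ≡ 0 (mod 3)}. Since 3 | 9, φ is well-defined. The kernel is the cyclic subgroup ⟨3⟩ of ℤ_9 (order 3), i.e. {0, 3, 6}

ker(φ) = {0, 3, 6}


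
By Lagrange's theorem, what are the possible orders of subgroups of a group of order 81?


Lagrange's theorem: |H| divides |G|
|G| = 81
Divisors of 81: 1, 3, 9, 27, 81

Possible subgroup orders: {1, 3, 9, 27, 81}


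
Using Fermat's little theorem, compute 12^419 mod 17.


Fermat's little theorem: if p is prime and gcd(a,p)=1, then a^(p-1) ≡ 1 (mod p)
p = 17 is prime, gcd(12,17) = 1
Reduce exponent: 419 mod 16 = 3
So 12^419 ≡ 12^3 (mod 17)
12^3 mod 17 = 11

12^419 ≡ 11 (mod 17)


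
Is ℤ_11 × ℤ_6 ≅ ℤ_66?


Comparing ℤ_11 × ℤ_6 and ℤ_66:
gcd(11,6) = 1, so ℤ_11 × ℤ_6 ≅ ℤ_66 (CRT)

Yes, ℤ_11 × ℤ_6 ≅ ℤ_66


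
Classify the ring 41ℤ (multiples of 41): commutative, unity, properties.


41ℤ is a commutative ring under +,× but has no multiplicative identity (1 ∉ 41ℤ); it has no zero divisors, but without unity it is not an integral domain
Commutative: Yes
Integral domain: No
Has unity: No

41ℤ (multiples of 41): Commutative=Yes, Unity=No


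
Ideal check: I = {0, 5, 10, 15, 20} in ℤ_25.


Check ideal conditions for I = {0, 5, 10, 15, 20} in ℤ_25:
(1) I is an additive subgroup? Yes
(2) For r ∈ ℤ_25 and a ∈ I: r·a ∈ I? Yes

Yes, I is an ideal of ℤ_25


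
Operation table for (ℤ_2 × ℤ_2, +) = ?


Elements: {(0,0), (0,1), (1,0), (1,1)}
Operation: componentwise addition mod (2, 2)
Entry (a, b) = ((a₁+b₁) mod 2, (a₂+b₂) mod 2)

Cayley table:
      | (0,0) | (0,1) | (1,0) | (1,1)
(0,0) | (0,0) | (0,1) | (1,0) | (1,1)
(0,1) | (0,1) | (0,0) | (1,1) | (1,0)
(1,0) | (1,0) | (1,1) | (0,0) | (0,1)
(1,1) | (1,1) | (1,0) | (0,1) | (0,0)


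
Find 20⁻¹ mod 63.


Use the extended Euclidean algorithm to write 1 = 20·s + 63·t; then s mod 63 is the inverse.
Euclidean algorithm:
  20 = 0·63 + 20
  63 = 3·20 + 3
  20 = 6·3 + 2
  3 = 1·2 + 1
  2 = 2·1 + 0
gcd(20,63) = 1
Back-substitution gives: 20·(-22) + 63·(7) = 1
So 20⁻¹ ≡ -22 ≡ 41 (mod 63)
Check: 20 × 41 = 820 ≡ 1 (mod 63) ✓

20⁻¹ ≡ 41 (mod 63)


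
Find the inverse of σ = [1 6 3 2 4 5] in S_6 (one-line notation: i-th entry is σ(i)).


To find σ⁻¹, swap domain and range:
σ(1) = 1 → σ⁻¹(1) = 1
σ(2) = 6 → σ⁻¹(6) = 2
σ(3) = 3 → σ⁻¹(3) = 3
σ(4) = 2 → σ⁻¹(2) = 4
σ(5) = 4 → σ⁻¹(4) = 5
σ(6) = 5 → σ⁻¹(5) = 6

σ⁻¹ = [1 4 3 5 6 2]


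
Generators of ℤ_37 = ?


g generates ℤ_n iff gcd(g,n) = 1
Prime factors of 37: 37
Generators are g ∈ {1,...,36} not divisible by any of these primes.
Generators: {1, 2, 3, 4, 5, 6, 7, 8, 9, 10, 11, 12, 13, 14, 15, 16, 17, 18, 19, 20, 21, 22, 23, 24, 25, 26, 27, 28, 29, 30, 31, 32, 33, 34, 35, 36}
Number of generators = φ(37) = 36

Generators of ℤ_37 = {1, 2, 3, 4, 5, 6, 7, 8, 9, 10, 11, 12, 13, 14, 15, 16, 17, 18, 19, 20, 21, 22, 23, 24, 25, 26, 27, 28, 29, 30, 31, 32, 33, 34, 35, 36}


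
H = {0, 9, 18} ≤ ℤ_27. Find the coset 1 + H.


1 + H = {1 + h (mod 27) : h ∈ H}
1+0=1, 1+9=10, 1+18=19

1 + H = {1, 10, 19}


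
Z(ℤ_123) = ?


Z(G) = {g ∈ G | gx = xg for all x ∈ G}
ℤ_123 is abelian, so Z(G) = G

Z(ℤ_123) = ℤ_123


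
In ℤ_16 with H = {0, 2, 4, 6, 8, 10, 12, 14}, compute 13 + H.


13 + H = {13 + h (mod 16) : h ∈ H}
13+0=13, 13+2=15, 13+4=1, 13+6=3, 13+8=5, 13+10=7, 13+12=9, 13+14=11
13 + H = {1, 3, 5, 7, 9, 11, 13, 15} = 1 + H

13 + H = {1, 3, 5, 7, 9, 11, 13, 15}


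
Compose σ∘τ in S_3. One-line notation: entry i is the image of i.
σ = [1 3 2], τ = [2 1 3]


σ∘τ: apply τ first, then σ
1 →τ 2 →σ 3
2 →τ 1 →σ 1
3 →τ 3 →σ 2

σ∘τ = [3 1 2]


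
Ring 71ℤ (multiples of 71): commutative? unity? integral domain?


71ℤ is a commutative ring under +,× but has no multiplicative identity (1 ∉ 71ℤ); it has no zero divisors, but without unity it is not an integral domain
Commutative: Yes
Integral domain: No
Has unity: No

71ℤ (multiples of 71): Commutative=Yes, Unity=No


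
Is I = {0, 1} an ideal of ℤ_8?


Check ideal conditions for I = {0, 1} in ℤ_8:
(1) I is an additive subgroup? No
(2) For r ∈ ℤ_8 and a ∈ I: r·a ∈ I? No  [counterexample: r=2, a=1, r·a mod 8 = 2 ∉ I]

No, I is not an ideal of ℤ_8


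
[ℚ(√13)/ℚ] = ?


√13 has minimal polynomial x² - 13 (irreducible over ℚ since 13 is squarefree)

[ℚ(√13)/ℚ] = 2


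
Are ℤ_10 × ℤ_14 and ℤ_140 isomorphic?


Comparing ℤ_10 × ℤ_14 and ℤ_140:
gcd(10,14) = 2 ≠ 1. Max element order in ℤ_10×ℤ_14 is lcm(10,14) = 70 < 140, so it has no element of order 140

No, ℤ_10 × ℤ_14 ≇ ℤ_140


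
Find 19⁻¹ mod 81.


Use the extended Euclidean algorithm to write 1 = 19·s + 81·t; then s mod 81 is the inverse.
Euclidean algorithm:
  19 = 0·81 + 19
  81 = 4·19 + 5
  19 = 3·5 + 4
  5 = 1·4 + 1
  4 = 4·1 + 0
gcd(19,81) = 1
Back-substitution gives: 19·(-17) + 81·(4) = 1
So 19⁻¹ ≡ -17 ≡ 64 (mod 81)
Check: 19 × 64 = 1216 ≡ 1 (mod 81) ✓

19⁻¹ ≡ 64 (mod 81)


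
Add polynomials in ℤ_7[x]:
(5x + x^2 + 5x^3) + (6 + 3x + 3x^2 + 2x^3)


Add coefficients mod 7:
x^0: 0 + 6 = 6 (mod 7)
x^1: 5 + 3 = 1 (mod 7)
x^2: 1 + 3 = 4 (mod 7)
x^3: 5 + 2 = 0 (mod 7)
Result: 6 + x + 4x^2

f + g = 6 + x + 4x^2


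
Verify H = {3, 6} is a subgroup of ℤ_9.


Subgroup test for H = {3, 6} in (ℤ_9, +):
(1) 0 ∈ H? No
(2) Closure: for all a,b ∈ H, (a+b) mod 9 ∈ H? No  [counterexample: 3 + 6 = 0 ∉ H]
(3) Inverses: for all a ∈ H, -a mod 9 ∈ H? Yes

No, H is not a subgroup of ℤ_9


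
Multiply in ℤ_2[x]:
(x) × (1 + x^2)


Expand and collect like terms; reduce coefficients mod 2:
x^0: 0·1 = 0 ≡ 0 (mod 2)
x^1: 0·0 + 1·1 = 1 ≡ 1 (mod 2)
x^2: 0·1 + 1·0 = 0 ≡ 0 (mod 2)
x^3: 1·1 = 1 ≡ 1 (mod 2)
Result: x + x^3

f · g = x + x^3


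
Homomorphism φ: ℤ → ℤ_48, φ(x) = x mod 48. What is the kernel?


Kernel = preimage of identity
ker(φ) = {x ∈ ℤ : x ≡ 0 (mod 48)} = 48ℤ = {0, ±48, ±96, ...}

ker(φ) = 48ℤ


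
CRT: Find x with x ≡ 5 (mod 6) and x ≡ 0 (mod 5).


m₁ = 6, m₂ = 5, gcd = 1, so CRT applies. M = m₁·m₂ = 30
Let M₁ = M/m₁ = 5, M₂ = M/m₂ = 6
Find y₁ ≡ M₁⁻¹ (mod m₁): 5⁻¹ ≡ 5 (mod 6)
Find y₂ ≡ M₂⁻¹ (mod m₂): 6⁻¹ ≡ 1 (mod 5)
x = a₁·M₁·y₁ + a₂·M₂·y₂ = 5·5·5 + 0·6·1 = 125
Reduce mod 30: x ≡ 5
Check: 5 mod 6 = 5 ✓, 5 mod 5 = 0 ✓

x ≡ 5 (mod 30)


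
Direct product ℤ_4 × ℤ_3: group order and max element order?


|ℤ_4 × ℤ_3| = 4 × 3 = 12
Max element order = lcm(4,3) = 12
Cyclic? Yes (gcd=1)

|ℤ_4×ℤ_3| = 12, max element order = 12


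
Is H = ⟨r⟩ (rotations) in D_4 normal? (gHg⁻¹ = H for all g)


H = ⟨r⟩ (rotations) in D_4
The rotation subgroup ⟨r⟩ has index 2 in D_4, so it is normal

Yes, normal subgroup


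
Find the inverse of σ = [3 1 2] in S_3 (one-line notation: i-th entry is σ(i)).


To find σ⁻¹, swap domain and range:
σ(1) = 3 → σ⁻¹(3) = 1
σ(2) = 1 → σ⁻¹(1) = 2
σ(3) = 2 → σ⁻¹(2) = 3

σ⁻¹ = [2 3 1]


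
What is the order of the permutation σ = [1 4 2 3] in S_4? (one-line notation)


Cycle decomposition: (2 4 3)
Cycle lengths: 3
Order = lcm(3) = 3

ord(σ) = 3


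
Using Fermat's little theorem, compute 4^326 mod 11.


Fermat's little theorem: if p is prime and gcd(a,p)=1, then a^(p-1) ≡ 1 (mod p)
p = 11 is prime, gcd(4,11) = 1
Reduce exponent: 326 mod 10 = 6
So 4^326 ≡ 4^6 (mod 11)
4^6 mod 11 = 4

4^326 ≡ 4 (mod 11)


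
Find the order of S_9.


|S_n| = n! (number of permutations of n symbols)
|S_9| = 9! = 362880

|S_9| = 362880


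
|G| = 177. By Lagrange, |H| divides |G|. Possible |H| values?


Lagrange's theorem: |H| divides |G|
|G| = 177
Divisors of 177: 1, 3, 59, 177

Possible subgroup orders: {1, 3, 59, 177}


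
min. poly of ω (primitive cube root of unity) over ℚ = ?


ω satisfies x² + x + 1 = 0 (the cyclotomic polynomial Φ₃)

Minimal polynomial: x² + x + 1


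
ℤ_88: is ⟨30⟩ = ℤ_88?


g generates ℤ_n iff gcd(g, n) = 1
gcd(30, 88) = 2
Since gcd = 2 ≠ 1, ⟨30⟩ has order 44 < 88, so 30 is not a generator.

No, 30 does not generate ℤ_88


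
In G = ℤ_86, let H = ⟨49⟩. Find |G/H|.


|⟨49⟩| = n / gcd(49, 86) = 86 / 1 = 86
H is normal (ℤ_86 is abelian).
|G/H| = |G| / |H| = 86 / 86 = 1

|G/H| = 1


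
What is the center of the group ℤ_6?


Z(G) = {g ∈ G | gx = xg for all x ∈ G}
ℤ_6 is abelian, so Z(G) = G

Z(ℤ_6) = ℤ_6


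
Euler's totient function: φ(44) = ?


Factor n: 44 = 2^2 × 11
φ(n) = n · ∏(1 - 1/p) over distinct primes p | n
φ(44) = 44 · (1 - 1/2) · (1 - 1/11) = 20

φ(44) = 20


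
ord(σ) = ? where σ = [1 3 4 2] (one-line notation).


Cycle decomposition: (2 3 4)
Cycle lengths: 3
Order = lcm(3) = 3

ord(σ) = 3


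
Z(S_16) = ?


Z(G) = {g ∈ G | gx = xg for all x ∈ G}
S_n is non-abelian for n ≥ 3; Z(S_16) is trivial

Z(S_16) = {e}


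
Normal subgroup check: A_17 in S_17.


H = A_17 in S_17
A_17 has index 2 in S_17, and every subgroup of index 2 is normal

Yes, normal subgroup


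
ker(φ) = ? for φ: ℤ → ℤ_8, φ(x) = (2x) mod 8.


Kernel = preimage of identity
ker(φ) = {x ∈ ℤ : 2x ≡ 0 (mod 8)}. gcd(2,8) = 2, so 2x ≡ 0 (mod 8) ⟺ x ≡ 0 (mod 8/2 = 4). Hence ker(φ) = 4ℤ

ker(φ) = 4ℤ


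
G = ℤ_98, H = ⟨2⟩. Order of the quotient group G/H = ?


|⟨2⟩| = n / gcd(2, 98) = 98 / 2 = 49
H is normal (ℤ_98 is abelian).
|G/H| = |G| / |H| = 98 / 49 = 2

|G/H| = 2


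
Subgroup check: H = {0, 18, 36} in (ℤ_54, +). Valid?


Subgroup test for H = {0, 18, 36} in (ℤ_54, +):
(1) 0 ∈ H? Yes
(2) Closure: for all a,b ∈ H, (a+b) mod 54 ∈ H? Yes
(3) Inverses: for all a ∈ H, -a mod 54 ∈ H? Yes

Yes, H is a subgroup of ℤ_54


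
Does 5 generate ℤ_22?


g generates ℤ_n iff gcd(g, n) = 1
gcd(5, 22) = 1
Since gcd = 1, 5 is a generator.

Yes, 5 generates ℤ_22


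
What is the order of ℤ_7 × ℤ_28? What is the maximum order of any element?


|ℤ_7 × ℤ_28| = 7 × 28 = 196
Max element order = lcm(7,28) = 28
Cyclic? No (gcd=7)

|ℤ_7×ℤ_28| = 196, max element order = 28


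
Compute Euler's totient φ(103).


Factor n: 103 = 103
φ(n) = n · ∏(1 - 1/p) over distinct primes p | n
φ(103) = 103 · (1 - 1/103) = 102

φ(103) = 102


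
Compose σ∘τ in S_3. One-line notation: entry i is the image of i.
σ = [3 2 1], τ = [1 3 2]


σ∘τ: apply τ first, then σ
1 →τ 1 →σ 3
2 →τ 3 →σ 1
3 →τ 2 →σ 2

σ∘τ = [3 1 2]


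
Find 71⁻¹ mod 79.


Use the extended Euclidean algorithm to write 1 = 71·s + 79·t; then s mod 79 is the inverse.
Euclidean algorithm:
  71 = 0·79 + 71
  79 = 1·71 + 8
  71 = 8·8 + 7
  8 = 1·7 + 1
  7 = 7·1 + 0
gcd(71,79) = 1
Back-substitution gives: 71·(-10) + 79·(9) = 1
So 71⁻¹ ≡ -10 ≡ 69 (mod 79)
Check: 71 × 69 = 4899 ≡ 1 (mod 79) ✓

71⁻¹ ≡ 69 (mod 79)


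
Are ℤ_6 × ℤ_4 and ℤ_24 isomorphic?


Comparing ℤ_6 × ℤ_4 and ℤ_24:
gcd(6,4) = 2 ≠ 1. Max element order in ℤ_6×ℤ_4 is lcm(6,4) = 12 < 24, so it has no element of order 24

No, ℤ_6 × ℤ_4 ≇ ℤ_24


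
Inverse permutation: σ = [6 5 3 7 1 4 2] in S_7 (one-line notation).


To find σ⁻¹, swap domain and range:
σ(1) = 6 → σ⁻¹(6) = 1
σ(2) = 5 → σ⁻¹(5) = 2
σ(3) = 3 → σ⁻¹(3) = 3
σ(4) = 7 → σ⁻¹(7) = 4
σ(5) = 1 → σ⁻¹(1) = 5
σ(6) = 4 → σ⁻¹(4) = 6
σ(7) = 2 → σ⁻¹(2) = 7

σ⁻¹ = [5 7 3 6 2 1 4]


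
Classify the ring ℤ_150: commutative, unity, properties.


ℤ_150 is a commutative ring with unity 1; 150 = 2×75 is composite, so 2·75 ≡ 0 gives zero divisors (not an integral domain)
Commutative: Yes
Integral domain: No
Has unity: Yes

ℤ_150: Commutative=Yes, Unity=Yes


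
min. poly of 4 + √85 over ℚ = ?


Let α = 4 + √85. Then α - 4 = √85, so (α - 4)² = 85, giving α² - 8α - 69 = 0. Degree 2 and α ∉ ℚ, so this is the minimal polynomial.

Minimal polynomial: x² - 8x - 69


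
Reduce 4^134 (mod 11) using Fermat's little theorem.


Fermat's little theorem: if p is prime and gcd(a,p)=1, then a^(p-1) ≡ 1 (mod p)
p = 11 is prime, gcd(4,11) = 1
Reduce exponent: 134 mod 10 = 4
So 4^134 ≡ 4^4 (mod 11)
4^4 mod 11 = 3

4^134 ≡ 3 (mod 11)


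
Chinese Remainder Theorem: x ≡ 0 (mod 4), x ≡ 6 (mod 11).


m₁ = 4, m₂ = 11, gcd = 1, so CRT applies. M = m₁·m₂ = 44
Let M₁ = M/m₁ = 11, M₂ = M/m₂ = 4
Find y₁ ≡ M₁⁻¹ (mod m₁): 11⁻¹ ≡ 3 (mod 4)
Find y₂ ≡ M₂⁻¹ (mod m₂): 4⁻¹ ≡ 3 (mod 11)
x = a₁·M₁·y₁ + a₂·M₂·y₂ = 0·11·3 + 6·4·3 = 72
Reduce mod 44: x ≡ 28
Check: 28 mod 4 = 0 ✓, 28 mod 11 = 6 ✓

x ≡ 28 (mod 44)


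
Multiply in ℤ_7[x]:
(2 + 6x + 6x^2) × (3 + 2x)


Expand and collect like terms; reduce coefficients mod 7:
x^0: 2·3 = 6 ≡ 6 (mod 7)
x^1: 2·2 + 6·3 = 22 ≡ 1 (mod 7)
x^2: 6·2 + 6·3 = 30 ≡ 2 (mod 7)
x^3: 6·2 = 12 ≡ 5 (mod 7)
Result: 6 + x + 2x^2 + 5x^3

f · g = 6 + x + 2x^2 + 5x^3


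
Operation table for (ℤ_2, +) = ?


Elements: {0, 1}
Operation: addition mod 2
Entry (a, b) = (a + b) mod 2

Cayley table:
  | 0 | 1
0 | 0 | 1
1 | 1 | 0


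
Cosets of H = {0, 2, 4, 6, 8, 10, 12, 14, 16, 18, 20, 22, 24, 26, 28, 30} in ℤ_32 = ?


H = {0, 2, 4, 6, 8, 10, 12, 14, 16, 18, 20, 22, 24, 26, 28, 30}, |H| = 16
Number of cosets = |G|/|H| = 32/16 = 2
0 + H = {0, 2, 4, 6, 8, 10, 12, 14, 16, 18, 20, 22, 24, 26, 28, 30}
1 + H = {1, 3, 5, 7, 9, 11, 13, 15, 17, 19, 21, 23, 25, 27, 29, 31}

Cosets: 0+H={0,2,4,6,8,10,12,14,16,18,20,22,24,26,28,30}; 1+H={1,3,5,7,9,11,13,15,17,19,21,23,25,27,29,31}


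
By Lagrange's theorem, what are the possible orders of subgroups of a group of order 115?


Lagrange's theorem: |H| divides |G|
|G| = 115
Divisors of 115: 1, 5, 23, 115

Possible subgroup orders: {1, 5, 23, 115}


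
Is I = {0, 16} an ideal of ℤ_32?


Check ideal conditions for I = {0, 16} in ℤ_32:
(1) I is an additive subgroup? Yes
(2) For r ∈ ℤ_32 and a ∈ I: r·a ∈ I? Yes

Yes, I is an ideal of ℤ_32


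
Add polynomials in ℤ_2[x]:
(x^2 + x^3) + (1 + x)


Add coefficients mod 2:
x^0: 0 + 1 = 1 (mod 2)
x^1: 0 + 1 = 1 (mod 2)
x^2: 1 + 0 = 1 (mod 2)
x^3: 1 + 0 = 1 (mod 2)
Result: 1 + x + x^2 + x^3

f + g = 1 + x + x^2 + x^3


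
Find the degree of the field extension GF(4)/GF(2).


GF(4) = GF(2^2), so the extension degree is 2

[GF(4)/GF(2)] = 2


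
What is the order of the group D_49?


|D_n| = 2n (n rotations and n reflections)
|D_49| = 2×49 = 98

|D_49| = 98
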